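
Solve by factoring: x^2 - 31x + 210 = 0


We need two numbers that multiply to 210 and add to -31.
Those numbers are -10 and -21 (since (-10) * (-21) = 210 and (-10) + (-21) = -31).
So x^2 - 31x + 210 = (x - 10)(x - 21) = 0
Setting each factor to zero: x = 10 or x = 21

x = 10, x = 21


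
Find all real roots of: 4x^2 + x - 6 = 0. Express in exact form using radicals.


Using the quadratic formula: x = (-b ± sqrt(b^2 - 4ac)) / (2a)
Here a = 4, b = 1, c = -6
Discriminant = b^2 - 4ac = 1^2 - 4(4)(-6) = 1 + 96 = 97
Since discriminant = 97 > 0, there are two real roots.
x = (-1 ± sqrt(97)) / 8
Numerically: x ≈ 1.1061 or x ≈ -1.3561

x = (-1 + sqrt(97)) / 8 or x = (-1 - sqrt(97)) / 8


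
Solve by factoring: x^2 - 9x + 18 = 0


We need two numbers that multiply to 18 and add to -9.
Those numbers are -6 and -3 (since (-6) * (-3) = 18 and (-6) + (-3) = -9).
So x^2 - 9x + 18 = (x - 6)(x - 3) = 0
Setting each factor to zero: x = 6 or x = 3

x = 3, x = 6


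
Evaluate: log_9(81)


We need the exponent such that 9^? = 81
9^2 = 81
Therefore log_9(81) = 2

2


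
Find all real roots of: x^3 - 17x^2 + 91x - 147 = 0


Let p(x) = x^3 - 17x^2 + 91x - 147. By the rational root theorem (leading coefficient 1), any rational root is an integer divisor of 147: try ±1, ±2, ... in turn.
Test x = 1: value = -72 ≠ 0.
Test x = -1: value = -256 ≠ 0.
Test x = 3: value = 0 ✓, so (x - 3) is a factor.
Synthetic division by (x - 3): bring down 1; 1(3) - 17 = -14; (-14)(3) + 91 = 49; 49(3) - 147 = 0 → quotient x^2 - 14x + 49, remainder 0.
Solve the quadratic x^2 - 14x + 49 = 0: discriminant = (-14)^2 - 4(1)(49) = 196 - 196 = 0.
Discriminant = 0, so a double root: x = 14/2 = 7.

x = 3, x = 7 (multiplicity 2)


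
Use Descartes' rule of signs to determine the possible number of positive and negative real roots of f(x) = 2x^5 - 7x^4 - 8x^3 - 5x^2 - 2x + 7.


Descartes' rule of signs:

For positive roots, count sign changes in f(x) = 2x^5 - 7x^4 - 8x^3 - 5x^2 - 2x + 7:
Signs of coefficients: +, -, -, -, -, +
Number of sign changes: 2
Possible positive real roots: 2, 0

For negative roots, examine f(-x) = -2x^5 - 7x^4 + 8x^3 - 5x^2 + 2x + 7:
Signs of coefficients: -, -, +, -, +, +
Number of sign changes: 3
Possible negative real roots: 3, 1

Positive roots: 2 or 0; Negative roots: 3 or 1


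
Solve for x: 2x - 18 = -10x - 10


Starting with: 2x - 18 = -10x - 10
Move all x terms to left: (2 + 10)x = -10 + 18
Simplify: 12x = 8
Divide both sides by 12: x = 2/3

x = 2/3


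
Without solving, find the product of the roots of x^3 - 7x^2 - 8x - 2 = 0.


By Vieta's formulas for x^3 + bx^2 + cx + d = 0:
  r1 + r2 + r3 = -b/a = 7
  r1*r2 + r1*r3 + r2*r3 = c/a = -8
  r1*r2*r3 = -d/a = 2


Product = 2


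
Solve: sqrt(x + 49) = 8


Square both sides: x + 49 = 8^2 = 64
x = 64 - 49 = 15
x = 15
Check: sqrt(1*15 + 49) = sqrt(64) = 8 ✓

x = 15


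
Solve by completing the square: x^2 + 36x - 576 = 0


Start: x^2 + 36x - 576 = 0
Move constant: x^2 + 36x = 576
Half of 36 is 18, squared is 324
Add 324 to both sides: x^2 + 36x + 324 = 900
(x + 18)^2 = 900
x + 18 = ±30
x = -18 + 30 = 12 or x = -18 - 30 = -48

x = -48, x = 12


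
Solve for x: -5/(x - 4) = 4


Multiply both sides by (x - 4): -5 = 4(x - 4)
Distribute: -5 = 4x - 16
4x = -5 + 16 = 11
x = 11/4

x = 11/4


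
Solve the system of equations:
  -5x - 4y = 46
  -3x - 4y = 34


Using Cramer's rule:
Determinant D = (-5)(-4) - (-3)(-4) = 20 - 12 = 8
Dx = (46)(-4) - (34)(-4) = -184 + 136 = -48
Dy = (-5)(34) - (-3)(46) = -170 + 138 = -32
x = Dx/D = -48/8 = -6
y = Dy/D = -32/8 = -4

x = -6, y = -4


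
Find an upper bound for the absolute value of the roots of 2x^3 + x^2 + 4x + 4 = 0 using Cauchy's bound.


Cauchy's bound: all roots r satisfy |r| <= 1 + max(|a_i/a_n|) for i = 0,...,n-1
where a_n is the leading coefficient.

Coefficients: [2, 1, 4, 4]
Leading coefficient a_n = 2
Ratios |a_i/a_n|: 1/2, 2, 2
Maximum ratio: 2
Cauchy's bound: |r| <= 1 + 2 = 3

Upper bound = 3


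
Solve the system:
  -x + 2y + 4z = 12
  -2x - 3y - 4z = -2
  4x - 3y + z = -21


Using Cramer's rule. Expand each determinant along the first row.
D  = (-1)*[(-3)*1 - (-4)*(-3)] - 2*[(-2)*1 - (-4)*4] + 4*[(-2)*(-3) - (-3)*4]
  = (-1)*(-15) - 2*(14) + 4*(18) = 59
Dx = 12*[(-3)*1 - (-4)*(-3)] - 2*[(-2)*1 - (-4)*(-21)] + 4*[(-2)*(-3) - (-3)*(-21)]
  = 12*(-15) - 2*(-86) + 4*(-57) = -236
Dy = (-1)*[(-2)*1 - (-4)*(-21)] - 12*[(-2)*1 - (-4)*4] + 4*[(-2)*(-21) - (-2)*4]
  = (-1)*(-86) - 12*(14) + 4*(50) = 118
Dz = (-1)*[(-3)*(-21) - (-2)*(-3)] - 2*[(-2)*(-21) - (-2)*4] + 12*[(-2)*(-3) - (-3)*4]
  = (-1)*(57) - 2*(50) + 12*(18) = 59
x = Dx/D = -236/59 = -4, y = Dy/D = 118/59 = 2, z = Dz/D = 59/59 = 1
Check eq1: (-1)(-4) + (2)(2) + (4)(1) = 12 = 12 ✓
Check eq2: (-2)(-4) + (-3)(2) + (-4)(1) = -2 = -2 ✓
Check eq3: (4)(-4) + (-3)(2) + (1)(1) = -21 = -21 ✓

x = -4, y = 2, z = 1


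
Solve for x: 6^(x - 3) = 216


Express both sides with the same base.
216 = 6^3
Since the bases match, equate exponents: x - 3 = 3
So x = 3 - (-3) = 6

x = 6


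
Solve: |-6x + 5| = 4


An absolute value equation |expr| = 4 gives two cases:
Case 1: -6x + 5 = 4
  -6x = -1, so x = 1/6
Case 2: -6x + 5 = -4
  -6x = -9, so x = 3/2

x = 1/6, x = 3/2


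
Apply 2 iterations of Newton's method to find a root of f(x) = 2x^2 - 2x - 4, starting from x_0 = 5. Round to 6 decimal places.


Newton's method: x_(n+1) = x_n - f(x_n)/f'(x_n)
f(x) = 2x^2 - 2x - 4
f'(x) = 4x - 2

Iteration 1:
  f(5.000000) = 36.000000
  f'(5.000000) = 18.000000
  x_1 = 5.000000 - (36.000000)/(18.000000) = 3.000000

Iteration 2:
  f(3.000000) = 8.000000
  f'(3.000000) = 10.000000
  x_2 = 3.000000 - (8.000000)/(10.000000) = 2.200000

x_2 = 2.200000


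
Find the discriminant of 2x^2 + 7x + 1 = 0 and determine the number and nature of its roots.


For ax^2 + bx + c = 0, discriminant D = b^2 - 4ac
Here a = 2, b = 7, c = 1
D = (7)^2 - 4(2)(1) = 49 - 8 = 41

D = 41 > 0 but not a perfect square
The equation has 2 distinct real irrational roots.

Discriminant = 41, 2 distinct real irrational roots


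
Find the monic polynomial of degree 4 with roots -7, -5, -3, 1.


A monic polynomial with roots -7, -5, -3, 1 is:
p(x) = (x + 7)(x + 5)(x + 3)(x - 1)
After multiplying by (x + 7): x + 7
After multiplying by (x + 5): x^2 + 12x + 35
After multiplying by (x + 3): x^3 + 15x^2 + 71x + 105
After multiplying by (x - 1): x^4 + 14x^3 + 56x^2 + 34x - 105

x^4 + 14x^3 + 56x^2 + 34x - 105


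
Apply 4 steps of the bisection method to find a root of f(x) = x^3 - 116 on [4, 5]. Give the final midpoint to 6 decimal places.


f(x) = x^3 - 116
f(4) = -52 < 0
f(5) = 9 > 0

Step 1: midpoint = (4.000000 + 5.000000)/2 = 4.500000
  f(4.500000) = -24.875000
  f(mid) < 0, so root is in [4.500000, 5.000000]

Step 2: midpoint = (4.500000 + 5.000000)/2 = 4.750000
  f(4.750000) = -8.828125
  f(mid) < 0, so root is in [4.750000, 5.000000]

Step 3: midpoint = (4.750000 + 5.000000)/2 = 4.875000
  f(4.875000) = -0.142578
  f(mid) < 0, so root is in [4.875000, 5.000000]

Step 4: midpoint = (4.875000 + 5.000000)/2 = 4.937500
  f(4.937500) = 4.370850
  f(mid) > 0, so root is in [4.875000, 4.937500]

midpoint = 4.937500


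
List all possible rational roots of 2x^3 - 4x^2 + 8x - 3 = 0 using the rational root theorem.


Rational root theorem: possible roots are ±p/q where:
  p divides the constant term (-3): p ∈ {1, 3}
  q divides the leading coefficient (2): q ∈ {1, 2}

All possible rational roots: -3, -3/2, -1, -1/2, 1/2, 1, 3/2, 3

-3, -3/2, -1, -1/2, 1/2, 1, 3/2, 3


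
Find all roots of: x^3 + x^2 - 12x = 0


The constant term is 0, so x = 0 is a root. Factor out x:
  x^2 + x - 12 = 0
Solve the quadratic x^2 + x - 12 = 0: discriminant = 1^2 - 4(1)(-12) = 1 + 48 = 49.
sqrt(49) = 7, so x = (-1 ± 7)/2: x = 3 or x = -4.
Collecting all roots found:

x = -4, x = 0, x = 3


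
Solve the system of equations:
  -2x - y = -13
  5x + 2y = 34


Using Cramer's rule:
Determinant D = (-2)(2) - (5)(-1) = -4 + 5 = 1
Dx = (-13)(2) - (34)(-1) = -26 + 34 = 8
Dy = (-2)(34) - (5)(-13) = -68 + 65 = -3
x = Dx/D = 8/1 = 8
y = Dy/D = -3/1 = -3

x = 8, y = -3


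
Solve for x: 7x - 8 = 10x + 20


Starting with: 7x - 8 = 10x + 20
Move all x terms to left: (7 - 10)x = 20 + 8
Simplify: -3x = 28
Divide both sides by -3: x = -28/3

x = -28/3


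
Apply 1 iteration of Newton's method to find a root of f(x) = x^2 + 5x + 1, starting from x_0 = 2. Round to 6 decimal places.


Newton's method: x_(n+1) = x_n - f(x_n)/f'(x_n)
f(x) = x^2 + 5x + 1
f'(x) = 2x + 5

Iteration 1:
  f(2.000000) = 15.000000
  f'(2.000000) = 9.000000
  x_1 = 2.000000 - (15.000000)/(9.000000) = 0.333333

x_1 = 0.333333


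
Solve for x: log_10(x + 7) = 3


Convert to exponential form: x + 7 = 10^3 = 1000
x = 1000 - 7 = 993
Check: log_10(993 + 7) = log_10(1000) = log_10(1000) = 3 ✓

x = 993


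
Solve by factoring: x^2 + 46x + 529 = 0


We need two numbers that multiply to 529 and add to 46.
Those numbers are 23 and 23 (since 23 * 23 = 529 and 23 + 23 = 46).
So x^2 + 46x + 529 = (x + 23)(x + 23) = 0
Setting each factor to zero: x = -23 or x = -23

x = -23


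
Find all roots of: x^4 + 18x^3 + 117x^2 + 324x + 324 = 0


Let p(x) = x^4 + 18x^3 + 117x^2 + 324x + 324. By the rational root theorem (leading coefficient 1), any rational root is an integer divisor of 324: try ±1, ±2, ... in turn.
Test x = 1: value = 784 ≠ 0.
Test x = -1: value = 100 ≠ 0.
Test x = 2: value = 1600 ≠ 0.
Test x = -2: value = 16 ≠ 0.
Test x = 3: value = 2916 ≠ 0.
Test x = -3: value = 0 ✓, so (x + 3) is a factor.
Synthetic division by (x + 3): bring down 1; 1(-3) + 18 = 15; 15(-3) + 117 = 72; 72(-3) + 324 = 108; 108(-3) + 324 = 0 → quotient x^3 + 15x^2 + 72x + 108, remainder 0.
Continue with the quotient x^3 + 15x^2 + 72x + 108 (candidates must divide 108; re-test x = -3 first in case it repeats).
Test x = -3: value = 0 ✓, so (x + 3) is a factor.
Synthetic division by (x + 3): bring down 1; 1(-3) + 15 = 12; 12(-3) + 72 = 36; 36(-3) + 108 = 0 → quotient x^2 + 12x + 36, remainder 0.
Solve the quadratic x^2 + 12x + 36 = 0: discriminant = 12^2 - 4(1)(36) = 144 - 144 = 0.
Discriminant = 0, so a double root: x = -12/2 = -6.
Collecting all roots found:

x = -6 (multiplicity 2), x = -3 (multiplicity 2)


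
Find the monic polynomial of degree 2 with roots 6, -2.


A monic polynomial with roots 6, -2 is:
p(x) = (x - 6)(x + 2)
After multiplying by (x - 6): x - 6
After multiplying by (x + 2): x^2 - 4x - 12

x^2 - 4x - 12


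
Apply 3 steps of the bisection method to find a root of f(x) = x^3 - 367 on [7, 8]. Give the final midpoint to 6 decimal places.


f(x) = x^3 - 367
f(7) = -24 < 0
f(8) = 145 > 0

Step 1: midpoint = (7.000000 + 8.000000)/2 = 7.500000
  f(7.500000) = 54.875000
  f(mid) > 0, so root is in [7.000000, 7.500000]

Step 2: midpoint = (7.000000 + 7.500000)/2 = 7.250000
  f(7.250000) = 14.078125
  f(mid) > 0, so root is in [7.000000, 7.250000]

Step 3: midpoint = (7.000000 + 7.250000)/2 = 7.125000
  f(7.125000) = -5.294922
  f(mid) < 0, so root is in [7.125000, 7.250000]

midpoint = 7.125000


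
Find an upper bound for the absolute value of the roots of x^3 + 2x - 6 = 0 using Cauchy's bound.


Cauchy's bound: all roots r satisfy |r| <= 1 + max(|a_i/a_n|) for i = 0,...,n-1
where a_n is the leading coefficient.

Coefficients: [1, 0, 2, -6]
Leading coefficient a_n = 1
Ratios |a_i/a_n|: 0, 2, 6
Maximum ratio: 6
Cauchy's bound: |r| <= 1 + 6 = 7

Upper bound = 7


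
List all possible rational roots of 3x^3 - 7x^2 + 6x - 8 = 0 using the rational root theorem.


Rational root theorem: possible roots are ±p/q where:
  p divides the constant term (-8): p ∈ {1, 2, 4, 8}
  q divides the leading coefficient (3): q ∈ {1, 3}

All possible rational roots: -8, -4, -8/3, -2, -4/3, -1, -2/3, -1/3, 1/3, 2/3, 1, 4/3, 2, 8/3, 4, 8

-8, -4, -8/3, -2, -4/3, -1, -2/3, -1/3, 1/3, 2/3, 1, 4/3, 2, 8/3, 4, 8


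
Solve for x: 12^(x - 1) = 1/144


Express both sides with the same base.
1/144 = 12^(-2)
Since the bases match, equate exponents: x - 1 = -2
So x = -2 - (-1) = -1

x = -1


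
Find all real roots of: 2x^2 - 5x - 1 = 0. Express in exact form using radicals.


Using the quadratic formula: x = (-b ± sqrt(b^2 - 4ac)) / (2a)
Here a = 2, b = -5, c = -1
Discriminant = b^2 - 4ac = (-5)^2 - 4(2)(-1) = 25 + 8 = 33
Since discriminant = 33 > 0, there are two real roots.
x = (5 ± sqrt(33)) / 4
Numerically: x ≈ 2.6861 or x ≈ -0.1861

x = (5 + sqrt(33)) / 4 or x = (5 - sqrt(33)) / 4


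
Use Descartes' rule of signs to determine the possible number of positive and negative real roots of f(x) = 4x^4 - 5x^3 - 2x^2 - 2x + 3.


Descartes' rule of signs:

For positive roots, count sign changes in f(x) = 4x^4 - 5x^3 - 2x^2 - 2x + 3:
Signs of coefficients: +, -, -, -, +
Number of sign changes: 2
Possible positive real roots: 2, 0

For negative roots, examine f(-x) = 4x^4 + 5x^3 - 2x^2 + 2x + 3:
Signs of coefficients: +, +, -, +, +
Number of sign changes: 2
Possible negative real roots: 2, 0

Positive roots: 2 or 0; Negative roots: 2 or 0


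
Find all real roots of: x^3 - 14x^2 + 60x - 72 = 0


Let p(x) = x^3 - 14x^2 + 60x - 72. By the rational root theorem (leading coefficient 1), any rational root is an integer divisor of 72: try ±1, ±2, ... in turn.
Test x = 1: value = -25 ≠ 0.
Test x = -1: value = -147 ≠ 0.
Test x = 2: value = 0 ✓, so (x - 2) is a factor.
Synthetic division by (x - 2): bring down 1; 1(2) - 14 = -12; (-12)(2) + 60 = 36; 36(2) - 72 = 0 → quotient x^2 - 12x + 36, remainder 0.
Solve the quadratic x^2 - 12x + 36 = 0: discriminant = (-12)^2 - 4(1)(36) = 144 - 144 = 0.
Discriminant = 0, so a double root: x = 12/2 = 6.

x = 2, x = 6 (multiplicity 2)


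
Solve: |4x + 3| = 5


An absolute value equation |expr| = 5 gives two cases:
Case 1: 4x + 3 = 5
  4x = 2, so x = 1/2
Case 2: 4x + 3 = -5
  4x = -8, so x = -2

x = -2, x = 1/2


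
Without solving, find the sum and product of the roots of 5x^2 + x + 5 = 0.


By Vieta's formulas for ax^2 + bx + c = 0:
  Sum of roots = -b/a
  Product of roots = c/a

Here a = 5, b = 1, c = 5
Sum = -(1)/5 = -1/5
Product = 5/5 = 1

Sum = -1/5, Product = 1


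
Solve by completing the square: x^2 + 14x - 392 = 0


Start: x^2 + 14x - 392 = 0
Move constant: x^2 + 14x = 392
Half of 14 is 7, squared is 49
Add 49 to both sides: x^2 + 14x + 49 = 441
(x + 7)^2 = 441
x + 7 = ±21
x = -7 + 21 = 14 or x = -7 - 21 = -28

x = -28, x = 14


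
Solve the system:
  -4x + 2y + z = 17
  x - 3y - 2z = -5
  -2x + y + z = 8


Using Cramer's rule. Expand each determinant along the first row.
D  = (-4)*[(-3)*1 - (-2)*1] - 2*[1*1 - (-2)*(-2)] + 1*[1*1 - (-3)*(-2)]
  = (-4)*(-1) - 2*(-3) + 1*(-5) = 5
Dx = 17*[(-3)*1 - (-2)*1] - 2*[(-5)*1 - (-2)*8] + 1*[(-5)*1 - (-3)*8]
  = 17*(-1) - 2*(11) + 1*(19) = -20
Dy = (-4)*[(-5)*1 - (-2)*8] - 17*[1*1 - (-2)*(-2)] + 1*[1*8 - (-5)*(-2)]
  = (-4)*(11) - 17*(-3) + 1*(-2) = 5
Dz = (-4)*[(-3)*8 - (-5)*1] - 2*[1*8 - (-5)*(-2)] + 17*[1*1 - (-3)*(-2)]
  = (-4)*(-19) - 2*(-2) + 17*(-5) = -5
x = Dx/D = -20/5 = -4, y = Dy/D = 5/5 = 1, z = Dz/D = -5/5 = -1
Check eq1: (-4)(-4) + (2)(1) + (1)(-1) = 17 = 17 ✓
Check eq2: (1)(-4) + (-3)(1) + (-2)(-1) = -5 = -5 ✓
Check eq3: (-2)(-4) + (1)(1) + (1)(-1) = 8 = 8 ✓

x = -4, y = 1, z = -1


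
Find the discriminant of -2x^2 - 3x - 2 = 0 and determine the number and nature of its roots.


For ax^2 + bx + c = 0, discriminant D = b^2 - 4ac
Here a = -2, b = -3, c = -2
D = (-3)^2 - 4(-2)(-2) = 9 - 16 = -7

D = -7 < 0
The equation has no real roots (2 complex conjugate roots).

Discriminant = -7, no real roots (2 complex conjugate roots)


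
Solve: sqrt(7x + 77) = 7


Square both sides: 7x + 77 = 7^2 = 49
7x = 49 - 77 = -28
x = -4
Check: sqrt(7*(-4) + 77) = sqrt(49) = 7 ✓

x = -4


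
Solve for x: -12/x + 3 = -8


Subtract 3 from both sides: -12/x = -11
Multiply both sides by x: -12 = -11 * x
Divide by -11: x = 12/11

x = 12/11


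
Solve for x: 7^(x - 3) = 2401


Express both sides with the same base.
2401 = 7^4
Since the bases match, equate exponents: x - 3 = 4
So x = 4 - (-3) = 7

x = 7


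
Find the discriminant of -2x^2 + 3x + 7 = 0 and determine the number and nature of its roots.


For ax^2 + bx + c = 0, discriminant D = b^2 - 4ac
Here a = -2, b = 3, c = 7
D = (3)^2 - 4(-2)(7) = 9 + 56 = 65

D = 65 > 0 but not a perfect square
The equation has 2 distinct real irrational roots.

Discriminant = 65, 2 distinct real irrational roots


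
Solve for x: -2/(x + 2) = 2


Multiply both sides by (x + 2): -2 = 2(x + 2)
Distribute: -2 = 2x + 4
2x = -2 - 4 = -6
x = -3

x = -3


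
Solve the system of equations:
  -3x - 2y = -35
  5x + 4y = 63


Using Cramer's rule:
Determinant D = (-3)(4) - (5)(-2) = -12 + 10 = -2
Dx = (-35)(4) - (63)(-2) = -140 + 126 = -14
Dy = (-3)(63) - (5)(-35) = -189 + 175 = -14
x = Dx/D = -14/-2 = 7
y = Dy/D = -14/-2 = 7

x = 7, y = 7


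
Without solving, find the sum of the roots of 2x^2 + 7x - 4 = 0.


By Vieta's formulas for ax^2 + bx + c = 0:
  Sum of roots = -b/a
  Product of roots = c/a

Here a = 2, b = 7, c = -4
Sum = -(7)/2 = -7/2
Product = -4/2 = -2

Sum = -7/2


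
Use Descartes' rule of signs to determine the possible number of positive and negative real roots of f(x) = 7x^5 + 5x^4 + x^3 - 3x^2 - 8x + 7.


Descartes' rule of signs:

For positive roots, count sign changes in f(x) = 7x^5 + 5x^4 + x^3 - 3x^2 - 8x + 7:
Signs of coefficients: +, +, +, -, -, +
Number of sign changes: 2
Possible positive real roots: 2, 0

For negative roots, examine f(-x) = -7x^5 + 5x^4 - x^3 - 3x^2 + 8x + 7:
Signs of coefficients: -, +, -, -, +, +
Number of sign changes: 3
Possible negative real roots: 3, 1

Positive roots: 2 or 0; Negative roots: 3 or 1


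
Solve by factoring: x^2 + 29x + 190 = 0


We need two numbers that multiply to 190 and add to 29.
Those numbers are 19 and 10 (since 19 * 10 = 190 and 19 + 10 = 29).
So x^2 + 29x + 190 = (x + 19)(x + 10) = 0
Setting each factor to zero: x = -19 or x = -10

x = -19, x = -10


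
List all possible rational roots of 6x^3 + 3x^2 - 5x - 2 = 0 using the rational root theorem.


Rational root theorem: possible roots are ±p/q where:
  p divides the constant term (-2): p ∈ {1, 2}
  q divides the leading coefficient (6): q ∈ {1, 2, 3, 6}

All possible rational roots: -2, -1, -2/3, -1/2, -1/3, -1/6, 1/6, 1/3, 1/2, 2/3, 1, 2

-2, -1, -2/3, -1/2, -1/3, -1/6, 1/6, 1/3, 1/2, 2/3, 1, 2


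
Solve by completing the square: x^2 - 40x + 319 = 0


Start: x^2 - 40x + 319 = 0
Move constant: x^2 - 40x = -319
Half of -40 is -20, squared is 400
Add 400 to both sides: x^2 - 40x + 400 = 81
(x - 20)^2 = 81
x - 20 = ±9
x = 20 + 9 = 29 or x = 20 - 9 = 11

x = 11, x = 29


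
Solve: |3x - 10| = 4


An absolute value equation |expr| = 4 gives two cases:
Case 1: 3x - 10 = 4
  3x = 14, so x = 14/3
Case 2: 3x - 10 = -4
  3x = 6, so x = 2

x = 2, x = 14/3


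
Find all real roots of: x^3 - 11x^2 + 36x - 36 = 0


Let p(x) = x^3 - 11x^2 + 36x - 36. By the rational root theorem (leading coefficient 1), any rational root is an integer divisor of 36: try ±1, ±2, ... in turn.
Test x = 1: value = -10 ≠ 0.
Test x = -1: value = -84 ≠ 0.
Test x = 2: value = 0 ✓, so (x - 2) is a factor.
Synthetic division by (x - 2): bring down 1; 1(2) - 11 = -9; (-9)(2) + 36 = 18; 18(2) - 36 = 0 → quotient x^2 - 9x + 18, remainder 0.
Solve the quadratic x^2 - 9x + 18 = 0: discriminant = (-9)^2 - 4(1)(18) = 81 - 72 = 9.
sqrt(9) = 3, so x = (9 ± 3)/2: x = 6 or x = 3.

x = 2, x = 3, x = 6


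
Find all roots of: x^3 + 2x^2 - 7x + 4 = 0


Let p(x) = x^3 + 2x^2 - 7x + 4. By the rational root theorem (leading coefficient 1), any rational root is an integer divisor of 4: try ±1, ±2, ... in turn.
Test x = 1: value = 0 ✓, so (x - 1) is a factor.
Synthetic division by (x - 1): bring down 1; 1(1) + 2 = 3; 3(1) - 7 = -4; (-4)(1) + 4 = 0 → quotient x^2 + 3x - 4, remainder 0.
Solve the quadratic x^2 + 3x - 4 = 0: discriminant = 3^2 - 4(1)(-4) = 9 + 16 = 25.
sqrt(25) = 5, so x = (-3 ± 5)/2: x = 1 or x = -4.
Collecting all roots found:

x = -4, x = 1 (multiplicity 2)


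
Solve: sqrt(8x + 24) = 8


Square both sides: 8x + 24 = 8^2 = 64
8x = 64 - 24 = 40
x = 5
Check: sqrt(8*5 + 24) = sqrt(64) = 8 ✓

x = 5


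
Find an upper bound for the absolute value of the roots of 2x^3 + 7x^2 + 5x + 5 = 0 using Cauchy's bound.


Cauchy's bound: all roots r satisfy |r| <= 1 + max(|a_i/a_n|) for i = 0,...,n-1
where a_n is the leading coefficient.

Coefficients: [2, 7, 5, 5]
Leading coefficient a_n = 2
Ratios |a_i/a_n|: 7/2, 5/2, 5/2
Maximum ratio: 7/2
Cauchy's bound: |r| <= 1 + 7/2 = 9/2

Upper bound = 9/2


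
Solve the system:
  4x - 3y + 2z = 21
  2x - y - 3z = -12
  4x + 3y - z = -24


Using Cramer's rule. Expand each determinant along the first row.
D  = 4*[(-1)*(-1) - (-3)*3] - (-3)*[2*(-1) - (-3)*4] + 2*[2*3 - (-1)*4]
  = 4*(10) - (-3)*(10) + 2*(10) = 90
Dx = 21*[(-1)*(-1) - (-3)*3] - (-3)*[(-12)*(-1) - (-3)*(-24)] + 2*[(-12)*3 - (-1)*(-24)]
  = 21*(10) - (-3)*(-60) + 2*(-60) = -90
Dy = 4*[(-12)*(-1) - (-3)*(-24)] - 21*[2*(-1) - (-3)*4] + 2*[2*(-24) - (-12)*4]
  = 4*(-60) - 21*(10) + 2*(0) = -450
Dz = 4*[(-1)*(-24) - (-12)*3] - (-3)*[2*(-24) - (-12)*4] + 21*[2*3 - (-1)*4]
  = 4*(60) - (-3)*(0) + 21*(10) = 450
x = Dx/D = -90/90 = -1, y = Dy/D = -450/90 = -5, z = Dz/D = 450/90 = 5
Check eq1: (4)(-1) + (-3)(-5) + (2)(5) = 21 = 21 ✓
Check eq2: (2)(-1) + (-1)(-5) + (-3)(5) = -12 = -12 ✓
Check eq3: (4)(-1) + (3)(-5) + (-1)(5) = -24 = -24 ✓

x = -1, y = -5, z = 5


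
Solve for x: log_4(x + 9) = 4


Convert to exponential form: x + 9 = 4^4 = 256
x = 256 - 9 = 247
Check: log_4(247 + 9) = log_4(256) = log_4(256) = 4 ✓

x = 247


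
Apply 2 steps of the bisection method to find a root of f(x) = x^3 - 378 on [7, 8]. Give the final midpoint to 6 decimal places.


f(x) = x^3 - 378
f(7) = -35 < 0
f(8) = 134 > 0

Step 1: midpoint = (7.000000 + 8.000000)/2 = 7.500000
  f(7.500000) = 43.875000
  f(mid) > 0, so root is in [7.000000, 7.500000]

Step 2: midpoint = (7.000000 + 7.500000)/2 = 7.250000
  f(7.250000) = 3.078125
  f(mid) > 0, so root is in [7.000000, 7.250000]

midpoint = 7.250000


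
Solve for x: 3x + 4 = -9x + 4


Starting with: 3x + 4 = -9x + 4
Move all x terms to left: (3 + 9)x = 4 - 4
Simplify: 12x = 0
Divide both sides by 12: x = 0

x = 0


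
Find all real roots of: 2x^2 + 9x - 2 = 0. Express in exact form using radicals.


Using the quadratic formula: x = (-b ± sqrt(b^2 - 4ac)) / (2a)
Here a = 2, b = 9, c = -2
Discriminant = b^2 - 4ac = 9^2 - 4(2)(-2) = 81 + 16 = 97
Since discriminant = 97 > 0, there are two real roots.
x = (-9 ± sqrt(97)) / 4
Numerically: x ≈ 0.2122 or x ≈ -4.7122

x = (-9 + sqrt(97)) / 4 or x = (-9 - sqrt(97)) / 4


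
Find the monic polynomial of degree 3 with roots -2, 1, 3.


A monic polynomial with roots -2, 1, 3 is:
p(x) = (x + 2)(x - 1)(x - 3)
After multiplying by (x + 2): x + 2
After multiplying by (x - 1): x^2 + x - 2
After multiplying by (x - 3): x^3 - 2x^2 - 5x + 6

x^3 - 2x^2 - 5x + 6


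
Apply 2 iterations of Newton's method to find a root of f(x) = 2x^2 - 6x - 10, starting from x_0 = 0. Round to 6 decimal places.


Newton's method: x_(n+1) = x_n - f(x_n)/f'(x_n)
f(x) = 2x^2 - 6x - 10
f'(x) = 4x - 6

Iteration 1:
  f(0.000000) = -10.000000
  f'(0.000000) = -6.000000
  x_1 = 0.000000 - (-10.000000)/(-6.000000) = -1.666667

Iteration 2:
  f(-1.666667) = 5.555556
  f'(-1.666667) = -12.666667
  x_2 = -1.666667 - (5.555556)/(-12.666667) = -1.228070

x_2 = -1.228070


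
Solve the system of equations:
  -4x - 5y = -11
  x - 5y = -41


Using Cramer's rule:
Determinant D = (-4)(-5) - (1)(-5) = 20 + 5 = 25
Dx = (-11)(-5) - (-41)(-5) = 55 - 205 = -150
Dy = (-4)(-41) - (1)(-11) = 164 + 11 = 175
x = Dx/D = -150/25 = -6
y = Dy/D = 175/25 = 7

x = -6, y = 7


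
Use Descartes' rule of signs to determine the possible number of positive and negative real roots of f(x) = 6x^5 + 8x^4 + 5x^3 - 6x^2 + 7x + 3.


Descartes' rule of signs:

For positive roots, count sign changes in f(x) = 6x^5 + 8x^4 + 5x^3 - 6x^2 + 7x + 3:
Signs of coefficients: +, +, +, -, +, +
Number of sign changes: 2
Possible positive real roots: 2, 0

For negative roots, examine f(-x) = -6x^5 + 8x^4 - 5x^3 - 6x^2 - 7x + 3:
Signs of coefficients: -, +, -, -, -, +
Number of sign changes: 3
Possible negative real roots: 3, 1

Positive roots: 2 or 0; Negative roots: 3 or 1


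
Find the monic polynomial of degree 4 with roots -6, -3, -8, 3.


A monic polynomial with roots -6, -3, -8, 3 is:
p(x) = (x + 6)(x + 3)(x + 8)(x - 3)
After multiplying by (x + 6): x + 6
After multiplying by (x + 3): x^2 + 9x + 18
After multiplying by (x + 8): x^3 + 17x^2 + 90x + 144
After multiplying by (x - 3): x^4 + 14x^3 + 39x^2 - 126x - 432

x^4 + 14x^3 + 39x^2 - 126x - 432


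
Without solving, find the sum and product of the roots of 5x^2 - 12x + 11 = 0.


By Vieta's formulas for ax^2 + bx + c = 0:
  Sum of roots = -b/a
  Product of roots = c/a

Here a = 5, b = -12, c = 11
Sum = -(-12)/5 = 12/5
Product = 11/5 = 11/5

Sum = 12/5, Product = 11/5


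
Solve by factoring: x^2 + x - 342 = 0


We need two numbers that multiply to -342 and add to 1.
Those numbers are -18 and 19 (since (-18) * 19 = -342 and (-18) + 19 = 1).
So x^2 + x - 342 = (x - 18)(x + 19) = 0
Setting each factor to zero: x = 18 or x = -19

x = -19, x = 18


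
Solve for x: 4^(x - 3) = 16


Express both sides with the same base.
16 = 4^2
Since the bases match, equate exponents: x - 3 = 2
So x = 2 - (-3) = 5

x = 5


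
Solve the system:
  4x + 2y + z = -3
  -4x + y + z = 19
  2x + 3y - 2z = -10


Using Cramer's rule. Expand each determinant along the first row.
D  = 4*[1*(-2) - 1*3] - 2*[(-4)*(-2) - 1*2] + 1*[(-4)*3 - 1*2]
  = 4*(-5) - 2*(6) + 1*(-14) = -46
Dx = (-3)*[1*(-2) - 1*3] - 2*[19*(-2) - 1*(-10)] + 1*[19*3 - 1*(-10)]
  = (-3)*(-5) - 2*(-28) + 1*(67) = 138
Dy = 4*[19*(-2) - 1*(-10)] - (-3)*[(-4)*(-2) - 1*2] + 1*[(-4)*(-10) - 19*2]
  = 4*(-28) - (-3)*(6) + 1*(2) = -92
Dz = 4*[1*(-10) - 19*3] - 2*[(-4)*(-10) - 19*2] + (-3)*[(-4)*3 - 1*2]
  = 4*(-67) - 2*(2) + (-3)*(-14) = -230
x = Dx/D = 138/-46 = -3, y = Dy/D = -92/-46 = 2, z = Dz/D = -230/-46 = 5
Check eq1: (4)(-3) + (2)(2) + (1)(5) = -3 = -3 ✓
Check eq2: (-4)(-3) + (1)(2) + (1)(5) = 19 = 19 ✓
Check eq3: (2)(-3) + (3)(2) + (-2)(5) = -10 = -10 ✓

x = -3, y = 2, z = 5


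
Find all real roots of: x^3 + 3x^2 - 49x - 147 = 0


Let p(x) = x^3 + 3x^2 - 49x - 147. By the rational root theorem (leading coefficient 1), any rational root is an integer divisor of 147: try ±1, ±2, ... in turn.
Test x = 1: value = -192 ≠ 0.
Test x = -1: value = -96 ≠ 0.
Test x = 3: value = -240 ≠ 0.
Test x = -3: value = 0 ✓, so (x + 3) is a factor.
Synthetic division by (x + 3): bring down 1; 1(-3) + 3 = 0; 0(-3) - 49 = -49; (-49)(-3) - 147 = 0 → quotient x^2 - 49, remainder 0.
Solve the quadratic x^2 - 49 = 0: discriminant = 0^2 - 4(1)(-49) = 0 + 196 = 196.
sqrt(196) = 14, so x = (0 ± 14)/2: x = 7 or x = -7.

x = -7, x = -3, x = 7


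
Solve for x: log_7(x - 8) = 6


Convert to exponential form: x - 8 = 7^6 = 117649
x = 117649 + 8 = 117657
Check: log_7(117657 - 8) = log_7(117649) = log_7(117649) = 6 ✓

x = 117657


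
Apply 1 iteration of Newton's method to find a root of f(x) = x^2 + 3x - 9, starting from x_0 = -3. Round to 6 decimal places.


Newton's method: x_(n+1) = x_n - f(x_n)/f'(x_n)
f(x) = x^2 + 3x - 9
f'(x) = 2x + 3

Iteration 1:
  f(-3.000000) = -9.000000
  f'(-3.000000) = -3.000000
  x_1 = -3.000000 - (-9.000000)/(-3.000000) = -6.000000

x_1 = -6.000000


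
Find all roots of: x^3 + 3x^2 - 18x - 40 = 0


Let p(x) = x^3 + 3x^2 - 18x - 40. By the rational root theorem (leading coefficient 1), any rational root is an integer divisor of 40: try ±1, ±2, ... in turn.
Test x = 1: value = -54 ≠ 0.
Test x = -1: value = -20 ≠ 0.
Test x = 2: value = -56 ≠ 0.
Test x = -2: value = 0 ✓, so (x + 2) is a factor.
Synthetic division by (x + 2): bring down 1; 1(-2) + 3 = 1; 1(-2) - 18 = -20; (-20)(-2) - 40 = 0 → quotient x^2 + x - 20, remainder 0.
Solve the quadratic x^2 + x - 20 = 0: discriminant = 1^2 - 4(1)(-20) = 1 + 80 = 81.
sqrt(81) = 9, so x = (-1 ± 9)/2: x = 4 or x = -5.
Collecting all roots found:

x = -5, x = -2, x = 4


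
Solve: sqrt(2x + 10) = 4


Square both sides: 2x + 10 = 4^2 = 16
2x = 16 - 10 = 6
x = 3
Check: sqrt(2*3 + 10) = sqrt(16) = 4 ✓

x = 3


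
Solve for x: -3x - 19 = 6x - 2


Starting with: -3x - 19 = 6x - 2
Move all x terms to left: (-3 - 6)x = -2 + 19
Simplify: -9x = 17
Divide both sides by -9: x = -17/9

x = -17/9


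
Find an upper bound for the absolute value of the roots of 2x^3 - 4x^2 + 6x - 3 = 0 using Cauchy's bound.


Cauchy's bound: all roots r satisfy |r| <= 1 + max(|a_i/a_n|) for i = 0,...,n-1
where a_n is the leading coefficient.

Coefficients: [2, -4, 6, -3]
Leading coefficient a_n = 2
Ratios |a_i/a_n|: 2, 3, 3/2
Maximum ratio: 3
Cauchy's bound: |r| <= 1 + 3 = 4

Upper bound = 4


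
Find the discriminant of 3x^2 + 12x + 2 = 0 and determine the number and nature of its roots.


For ax^2 + bx + c = 0, discriminant D = b^2 - 4ac
Here a = 3, b = 12, c = 2
D = (12)^2 - 4(3)(2) = 144 - 24 = 120

D = 120 > 0 but not a perfect square
The equation has 2 distinct real irrational roots.

Discriminant = 120, 2 distinct real irrational roots


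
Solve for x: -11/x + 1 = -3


Subtract 1 from both sides: -11/x = -4
Multiply both sides by x: -11 = -4 * x
Divide by -4: x = 11/4

x = 11/4


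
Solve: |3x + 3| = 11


An absolute value equation |expr| = 11 gives two cases:
Case 1: 3x + 3 = 11
  3x = 8, so x = 8/3
Case 2: 3x + 3 = -11
  3x = -14, so x = -14/3

x = -14/3, x = 8/3


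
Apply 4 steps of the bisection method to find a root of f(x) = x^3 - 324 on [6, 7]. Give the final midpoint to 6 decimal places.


f(x) = x^3 - 324
f(6) = -108 < 0
f(7) = 19 > 0

Step 1: midpoint = (6.000000 + 7.000000)/2 = 6.500000
  f(6.500000) = -49.375000
  f(mid) < 0, so root is in [6.500000, 7.000000]

Step 2: midpoint = (6.500000 + 7.000000)/2 = 6.750000
  f(6.750000) = -16.453125
  f(mid) < 0, so root is in [6.750000, 7.000000]

Step 3: midpoint = (6.750000 + 7.000000)/2 = 6.875000
  f(6.875000) = 0.951172
  f(mid) > 0, so root is in [6.750000, 6.875000]

Step 4: midpoint = (6.750000 + 6.875000)/2 = 6.812500
  f(6.812500) = -7.830811
  f(mid) < 0, so root is in [6.812500, 6.875000]

midpoint = 6.812500


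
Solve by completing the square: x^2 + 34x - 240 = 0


Start: x^2 + 34x - 240 = 0
Move constant: x^2 + 34x = 240
Half of 34 is 17, squared is 289
Add 289 to both sides: x^2 + 34x + 289 = 529
(x + 17)^2 = 529
x + 17 = ±23
x = -17 + 23 = 6 or x = -17 - 23 = -40

x = -40, x = 6


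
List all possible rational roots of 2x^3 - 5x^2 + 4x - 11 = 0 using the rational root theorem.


Rational root theorem: possible roots are ±p/q where:
  p divides the constant term (-11): p ∈ {1, 11}
  q divides the leading coefficient (2): q ∈ {1, 2}

All possible rational roots: -11, -11/2, -1, -1/2, 1/2, 1, 11/2, 11

-11, -11/2, -1, -1/2, 1/2, 1, 11/2, 11


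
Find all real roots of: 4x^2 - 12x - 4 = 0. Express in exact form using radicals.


Using the quadratic formula: x = (-b ± sqrt(b^2 - 4ac)) / (2a)
Here a = 4, b = -12, c = -4
Discriminant = b^2 - 4ac = (-12)^2 - 4(4)(-4) = 144 + 64 = 208
Since discriminant = 208 > 0, there are two real roots.
x = (12 ± 4*sqrt(13)) / 8
Simplifying: x = (3 ± sqrt(13)) / 2
Numerically: x ≈ 3.3028 or x ≈ -0.3028

x = (3 + sqrt(13)) / 2 or x = (3 - sqrt(13)) / 2


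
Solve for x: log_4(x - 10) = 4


Convert to exponential form: x - 10 = 4^4 = 256
x = 256 + 10 = 266
Check: log_4(266 - 10) = log_4(256) = log_4(256) = 4 ✓

x = 266


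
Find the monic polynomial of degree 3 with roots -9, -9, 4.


A monic polynomial with roots -9, -9, 4 is:
p(x) = (x + 9)(x + 9)(x - 4)
After multiplying by (x + 9): x + 9
After multiplying by (x + 9): x^2 + 18x + 81
After multiplying by (x - 4): x^3 + 14x^2 + 9x - 324

x^3 + 14x^2 + 9x - 324


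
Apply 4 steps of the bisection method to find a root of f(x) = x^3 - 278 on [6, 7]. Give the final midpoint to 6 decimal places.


f(x) = x^3 - 278
f(6) = -62 < 0
f(7) = 65 > 0

Step 1: midpoint = (6.000000 + 7.000000)/2 = 6.500000
  f(6.500000) = -3.375000
  f(mid) < 0, so root is in [6.500000, 7.000000]

Step 2: midpoint = (6.500000 + 7.000000)/2 = 6.750000
  f(6.750000) = 29.546875
  f(mid) > 0, so root is in [6.500000, 6.750000]

Step 3: midpoint = (6.500000 + 6.750000)/2 = 6.625000
  f(6.625000) = 12.775391
  f(mid) > 0, so root is in [6.500000, 6.625000]

Step 4: midpoint = (6.500000 + 6.625000)/2 = 6.562500
  f(6.562500) = 4.623291
  f(mid) > 0, so root is in [6.500000, 6.562500]

midpoint = 6.562500


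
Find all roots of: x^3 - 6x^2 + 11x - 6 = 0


Let p(x) = x^3 - 6x^2 + 11x - 6. By the rational root theorem (leading coefficient 1), any rational root is an integer divisor of 6: try ±1, ±2, ... in turn.
Test x = 1: value = 0 ✓, so (x - 1) is a factor.
Synthetic division by (x - 1): bring down 1; 1(1) - 6 = -5; (-5)(1) + 11 = 6; 6(1) - 6 = 0 → quotient x^2 - 5x + 6, remainder 0.
Solve the quadratic x^2 - 5x + 6 = 0: discriminant = (-5)^2 - 4(1)(6) = 25 - 24 = 1.
sqrt(1) = 1, so x = (5 ± 1)/2: x = 3 or x = 2.
Collecting all roots found:

x = 1, x = 2, x = 3


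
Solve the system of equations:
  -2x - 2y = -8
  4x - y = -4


Using Cramer's rule:
Determinant D = (-2)(-1) - (4)(-2) = 2 + 8 = 10
Dx = (-8)(-1) - (-4)(-2) = 8 - 8 = 0
Dy = (-2)(-4) - (4)(-8) = 8 + 32 = 40
x = Dx/D = 0/10 = 0
y = Dy/D = 40/10 = 4

x = 0, y = 4


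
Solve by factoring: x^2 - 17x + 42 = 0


We need two numbers that multiply to 42 and add to -17.
Those numbers are -3 and -14 (since (-3) * (-14) = 42 and (-3) + (-14) = -17).
So x^2 - 17x + 42 = (x - 3)(x - 14) = 0
Setting each factor to zero: x = 3 or x = 14

x = 3, x = 14


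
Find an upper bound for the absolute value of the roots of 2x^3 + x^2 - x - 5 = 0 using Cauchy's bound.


Cauchy's bound: all roots r satisfy |r| <= 1 + max(|a_i/a_n|) for i = 0,...,n-1
where a_n is the leading coefficient.

Coefficients: [2, 1, -1, -5]
Leading coefficient a_n = 2
Ratios |a_i/a_n|: 1/2, 1/2, 5/2
Maximum ratio: 5/2
Cauchy's bound: |r| <= 1 + 5/2 = 7/2

Upper bound = 7/2


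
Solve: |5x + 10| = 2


An absolute value equation |expr| = 2 gives two cases:
Case 1: 5x + 10 = 2
  5x = -8, so x = -8/5
Case 2: 5x + 10 = -2
  5x = -12, so x = -12/5

x = -12/5, x = -8/5


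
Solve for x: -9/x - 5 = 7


Subtract -5 from both sides: -9/x = 12
Multiply both sides by x: -9 = 12 * x
Divide by 12: x = -3/4

x = -3/4


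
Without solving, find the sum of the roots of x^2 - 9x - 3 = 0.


By Vieta's formulas for ax^2 + bx + c = 0:
  Sum of roots = -b/a
  Product of roots = c/a

Here a = 1, b = -9, c = -3
Sum = -(-9)/1 = 9
Product = -3/1 = -3

Sum = 9


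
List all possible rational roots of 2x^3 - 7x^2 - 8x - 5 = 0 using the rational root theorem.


Rational root theorem: possible roots are ±p/q where:
  p divides the constant term (-5): p ∈ {1, 5}
  q divides the leading coefficient (2): q ∈ {1, 2}

All possible rational roots: -5, -5/2, -1, -1/2, 1/2, 1, 5/2, 5

-5, -5/2, -1, -1/2, 1/2, 1, 5/2, 5


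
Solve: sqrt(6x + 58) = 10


Square both sides: 6x + 58 = 10^2 = 100
6x = 100 - 58 = 42
x = 7
Check: sqrt(6*7 + 58) = sqrt(100) = 10 ✓

x = 7


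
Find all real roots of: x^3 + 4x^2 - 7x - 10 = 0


Let p(x) = x^3 + 4x^2 - 7x - 10. By the rational root theorem (leading coefficient 1), any rational root is an integer divisor of 10: try ±1, ±2, ... in turn.
Test x = 1: value = -12 ≠ 0.
Test x = -1: value = 0 ✓, so (x + 1) is a factor.
Synthetic division by (x + 1): bring down 1; 1(-1) + 4 = 3; 3(-1) - 7 = -10; (-10)(-1) - 10 = 0 → quotient x^2 + 3x - 10, remainder 0.
Solve the quadratic x^2 + 3x - 10 = 0: discriminant = 3^2 - 4(1)(-10) = 9 + 40 = 49.
sqrt(49) = 7, so x = (-3 ± 7)/2: x = 2 or x = -5.

x = -5, x = -1, x = 2


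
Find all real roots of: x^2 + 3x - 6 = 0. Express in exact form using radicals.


Using the quadratic formula: x = (-b ± sqrt(b^2 - 4ac)) / (2a)
Here a = 1, b = 3, c = -6
Discriminant = b^2 - 4ac = 3^2 - 4(1)(-6) = 9 + 24 = 33
Since discriminant = 33 > 0, there are two real roots.
x = (-3 ± sqrt(33)) / 2
Numerically: x ≈ 1.3723 or x ≈ -4.3723

x = (-3 + sqrt(33)) / 2 or x = (-3 - sqrt(33)) / 2


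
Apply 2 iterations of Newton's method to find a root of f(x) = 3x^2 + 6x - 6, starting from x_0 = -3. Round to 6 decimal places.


Newton's method: x_(n+1) = x_n - f(x_n)/f'(x_n)
f(x) = 3x^2 + 6x - 6
f'(x) = 6x + 6

Iteration 1:
  f(-3.000000) = 3.000000
  f'(-3.000000) = -12.000000
  x_1 = -3.000000 - (3.000000)/(-12.000000) = -2.750000

Iteration 2:
  f(-2.750000) = 0.187500
  f'(-2.750000) = -10.500000
  x_2 = -2.750000 - (0.187500)/(-10.500000) = -2.732143

x_2 = -2.732143


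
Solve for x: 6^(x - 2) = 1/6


Express both sides with the same base.
1/6 = 6^(-1)
Since the bases match, equate exponents: x - 2 = -1
So x = -1 - (-2) = 1

x = 1


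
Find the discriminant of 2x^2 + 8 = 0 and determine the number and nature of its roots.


For ax^2 + bx + c = 0, discriminant D = b^2 - 4ac
Here a = 2, b = 0, c = 8
D = (0)^2 - 4(2)(8) = 0 - 64 = -64

D = -64 < 0
The equation has no real roots (2 complex conjugate roots).

Discriminant = -64, no real roots (2 complex conjugate roots)


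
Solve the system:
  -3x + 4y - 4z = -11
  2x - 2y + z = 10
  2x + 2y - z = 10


Using Cramer's rule. Expand each determinant along the first row.
D  = (-3)*[(-2)*(-1) - 1*2] - 4*[2*(-1) - 1*2] + (-4)*[2*2 - (-2)*2]
  = (-3)*(0) - 4*(-4) + (-4)*(8) = -16
Dx = (-11)*[(-2)*(-1) - 1*2] - 4*[10*(-1) - 1*10] + (-4)*[10*2 - (-2)*10]
  = (-11)*(0) - 4*(-20) + (-4)*(40) = -80
Dy = (-3)*[10*(-1) - 1*10] - (-11)*[2*(-1) - 1*2] + (-4)*[2*10 - 10*2]
  = (-3)*(-20) - (-11)*(-4) + (-4)*(0) = 16
Dz = (-3)*[(-2)*10 - 10*2] - 4*[2*10 - 10*2] + (-11)*[2*2 - (-2)*2]
  = (-3)*(-40) - 4*(0) + (-11)*(8) = 32
x = Dx/D = -80/-16 = 5, y = Dy/D = 16/-16 = -1, z = Dz/D = 32/-16 = -2
Check eq1: (-3)(5) + (4)(-1) + (-4)(-2) = -11 = -11 ✓
Check eq2: (2)(5) + (-2)(-1) + (1)(-2) = 10 = 10 ✓
Check eq3: (2)(5) + (2)(-1) + (-1)(-2) = 10 = 10 ✓

x = 5, y = -1, z = -2


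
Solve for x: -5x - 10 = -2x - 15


Starting with: -5x - 10 = -2x - 15
Move all x terms to left: (-5 + 2)x = -15 + 10
Simplify: -3x = -5
Divide both sides by -3: x = 5/3

x = 5/3


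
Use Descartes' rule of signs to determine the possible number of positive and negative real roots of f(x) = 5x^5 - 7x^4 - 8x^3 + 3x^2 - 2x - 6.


Descartes' rule of signs:

For positive roots, count sign changes in f(x) = 5x^5 - 7x^4 - 8x^3 + 3x^2 - 2x - 6:
Signs of coefficients: +, -, -, +, -, -
Number of sign changes: 3
Possible positive real roots: 3, 1

For negative roots, examine f(-x) = -5x^5 - 7x^4 + 8x^3 + 3x^2 + 2x - 6:
Signs of coefficients: -, -, +, +, +, -
Number of sign changes: 2
Possible negative real roots: 2, 0

Positive roots: 3 or 1; Negative roots: 2 or 0


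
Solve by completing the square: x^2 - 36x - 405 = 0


Start: x^2 - 36x - 405 = 0
Move constant: x^2 - 36x = 405
Half of -36 is -18, squared is 324
Add 324 to both sides: x^2 - 36x + 324 = 729
(x - 18)^2 = 729
x - 18 = ±27
x = 18 + 27 = 45 or x = 18 - 27 = -9

x = -9, x = 45


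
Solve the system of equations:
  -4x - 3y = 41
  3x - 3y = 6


Using Cramer's rule:
Determinant D = (-4)(-3) - (3)(-3) = 12 + 9 = 21
Dx = (41)(-3) - (6)(-3) = -123 + 18 = -105
Dy = (-4)(6) - (3)(41) = -24 - 123 = -147
x = Dx/D = -105/21 = -5
y = Dy/D = -147/21 = -7

x = -5, y = -7


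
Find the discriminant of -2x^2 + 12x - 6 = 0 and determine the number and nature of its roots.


For ax^2 + bx + c = 0, discriminant D = b^2 - 4ac
Here a = -2, b = 12, c = -6
D = (12)^2 - 4(-2)(-6) = 144 - 48 = 96

D = 96 > 0 but not a perfect square
The equation has 2 distinct real irrational roots.

Discriminant = 96, 2 distinct real irrational roots
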